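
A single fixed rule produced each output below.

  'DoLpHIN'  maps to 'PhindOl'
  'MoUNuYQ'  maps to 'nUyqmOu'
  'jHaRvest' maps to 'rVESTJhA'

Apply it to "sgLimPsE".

IMpSeSGl

Looking at the pairs, the operation is to flip the case of every letter, then move the first 3 characters to the end (rotate left by 3).
On "sgLimPsE" that produces "IMpSeSGl".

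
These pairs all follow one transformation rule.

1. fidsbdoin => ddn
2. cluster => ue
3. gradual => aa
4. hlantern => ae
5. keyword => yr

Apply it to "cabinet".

be

The rule is to keep one character in every 3, starting at position 3 (positions 3rd, 6th, 9th, ...).
On "cabinet" that produces "be".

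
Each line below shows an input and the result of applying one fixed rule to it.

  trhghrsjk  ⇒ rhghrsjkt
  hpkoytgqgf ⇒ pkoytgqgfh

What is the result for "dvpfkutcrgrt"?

The transformation: move the first character to the end.
On "dvpfkutcrgrt" that produces "vpfkutcrgrtd".

vpfkutcrgrtd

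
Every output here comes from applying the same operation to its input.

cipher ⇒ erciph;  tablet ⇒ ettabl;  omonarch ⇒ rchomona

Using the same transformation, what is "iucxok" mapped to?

Each output is the input with this applied: swap the front and back halves of the string, then move the first character to the end.
Applying both steps to "iucxok": "xokiuc", then "okiucx".

okiucx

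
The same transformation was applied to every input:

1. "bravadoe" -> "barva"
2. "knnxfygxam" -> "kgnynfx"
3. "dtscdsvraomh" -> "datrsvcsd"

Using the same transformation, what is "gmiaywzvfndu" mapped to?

What's happening: delete the last 3 characters, then take characters alternately from the front and the back (1st, last, 2nd, 2nd-last, ...).
Starting from "gmiaywzvfndu": after the first operation, "gmiaywzvf"; after the second, "gfmvizawy".

gfmvizawy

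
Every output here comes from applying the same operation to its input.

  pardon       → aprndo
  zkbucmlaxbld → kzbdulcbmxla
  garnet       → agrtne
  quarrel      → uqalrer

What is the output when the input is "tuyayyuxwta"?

The pattern: move the first character to the end, then take characters alternately from the front and the back (1st, last, 2nd, 2nd-last, ...).
"tuyayyuxwta" → "uyayyuxwtat" → "utyaatywyxu".

utyaatywyxu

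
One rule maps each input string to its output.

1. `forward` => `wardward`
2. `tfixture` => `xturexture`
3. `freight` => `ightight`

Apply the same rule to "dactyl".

tyltyl

The pattern: delete the first 3 characters, then write the whole string twice.
So "dactyl" becomes "tyltyl".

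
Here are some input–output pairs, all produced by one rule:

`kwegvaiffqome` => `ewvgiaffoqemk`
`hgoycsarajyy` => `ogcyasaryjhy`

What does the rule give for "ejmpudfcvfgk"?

Rule — move the first character to the end, then swap each adjacent pair of characters (1↔2, 3↔4, ...).
Starting from "ejmpudfcvfgk": after the first operation, "jmpudfcvfgke"; after the second, "mjupfdvcgfek".

mjupfdvcgfek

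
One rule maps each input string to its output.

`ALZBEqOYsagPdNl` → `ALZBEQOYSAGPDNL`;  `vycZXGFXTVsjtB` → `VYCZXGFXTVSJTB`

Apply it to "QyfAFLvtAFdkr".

Each output is the input with this applied: convert every letter to uppercase.
Doing the same to "QyfAFLvtAFdkr": "QYFAFLVTAFDKR".

QYFAFLVTAFDKR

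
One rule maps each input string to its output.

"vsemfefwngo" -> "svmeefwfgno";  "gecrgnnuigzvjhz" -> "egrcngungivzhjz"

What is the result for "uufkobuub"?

uukfbouub

The rule is to swap each adjacent pair of characters (1↔2, 3↔4, ...).
For "uufkobuub" the result is "uukfbouub".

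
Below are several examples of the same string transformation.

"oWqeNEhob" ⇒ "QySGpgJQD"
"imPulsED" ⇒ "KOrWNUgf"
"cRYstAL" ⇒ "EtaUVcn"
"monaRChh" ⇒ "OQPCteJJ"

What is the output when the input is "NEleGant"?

pgNGiCPV

What's happening: flip the case of every letter, then shift every letter 2 places forward in the alphabet (wrapping around).
Working it through for "NEleGant": intermediate "neLEgANT", final "pgNGiCPV".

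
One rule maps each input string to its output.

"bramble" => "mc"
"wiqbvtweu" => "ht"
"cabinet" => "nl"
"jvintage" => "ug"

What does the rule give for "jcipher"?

un

Looking at the pairs, the operation is to shift every letter 11 places forward in the alphabet (wrapping around), then keep only the first 2 characters.
For "jcipher" the result is "un".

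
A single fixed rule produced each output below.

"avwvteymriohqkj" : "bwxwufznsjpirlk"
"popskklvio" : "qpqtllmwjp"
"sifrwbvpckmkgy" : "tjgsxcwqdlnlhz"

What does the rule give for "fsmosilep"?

gtnptjmfq

The rule is to shift every letter 1 place forward in the alphabet (wrapping around).
Applying that to "fsmosilep" gives "gtnptjmfq".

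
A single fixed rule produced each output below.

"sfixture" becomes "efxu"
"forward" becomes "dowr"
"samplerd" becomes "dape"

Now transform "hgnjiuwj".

jgju

The transformation: move the last character to the front, then keep every other character starting from the first (positions 1st, 3rd, 5th, ...).
On "hgnjiuwj": the first step gives "jhgnjiuw", and the second then gives "jgju".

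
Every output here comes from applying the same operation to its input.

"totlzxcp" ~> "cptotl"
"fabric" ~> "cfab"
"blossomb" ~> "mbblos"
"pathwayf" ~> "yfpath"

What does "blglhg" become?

In each case the input is transformed by: swap the front and back halves of the string, then delete the first 2 characters.
Starting from "blglhg": after the first operation, "lhgblg"; after the second, "gblg".

gblg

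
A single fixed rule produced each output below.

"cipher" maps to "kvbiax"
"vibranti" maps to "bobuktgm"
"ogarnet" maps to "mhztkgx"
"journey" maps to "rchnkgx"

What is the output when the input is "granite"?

xzktgbm

In each case the input is transformed by: shift every letter 7 places backward in the alphabet (wrapping around), then move the last character to the front.
Starting from "granite": after the first operation, "zktgbmx"; after the second, "xzktgbm".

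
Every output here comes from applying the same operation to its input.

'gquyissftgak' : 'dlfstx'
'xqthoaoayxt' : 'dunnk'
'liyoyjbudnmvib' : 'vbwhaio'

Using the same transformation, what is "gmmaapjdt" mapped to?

zncq

Looking at the pairs, the operation is to keep every other character starting from the second (positions 2nd, 4th, 6th, ...), then shift every letter 13 places forward in the alphabet (wrapping around) — i.e. ROT13.
For "gmmaapjdt", step one produces "mapd"; step two turns that into "zncq".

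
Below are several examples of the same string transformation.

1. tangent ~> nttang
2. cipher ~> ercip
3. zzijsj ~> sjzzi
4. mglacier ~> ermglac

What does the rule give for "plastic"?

icplas

The transformation: move the last 3 characters to the front (rotate right by 3), then delete the first character.
For "plastic", step one produces "ticplas"; step two turns that into "icplas".
(Check on "mglacier": → "iermglac" → "ermglac" ✓)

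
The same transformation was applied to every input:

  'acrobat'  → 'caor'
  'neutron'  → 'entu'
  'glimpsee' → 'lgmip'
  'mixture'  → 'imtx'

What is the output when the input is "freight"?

rfie

The rule is to delete the last 3 characters, then swap each adjacent pair of characters (1↔2, 3↔4, ...).
Working it through for "freight": intermediate "frei", final "rfie".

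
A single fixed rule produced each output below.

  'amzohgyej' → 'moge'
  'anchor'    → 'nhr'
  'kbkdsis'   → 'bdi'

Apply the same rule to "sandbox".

ado

Looking at the pairs, the operation is to keep every other character starting from the second (positions 2nd, 4th, 6th, ...).
"sandbox" → "ado".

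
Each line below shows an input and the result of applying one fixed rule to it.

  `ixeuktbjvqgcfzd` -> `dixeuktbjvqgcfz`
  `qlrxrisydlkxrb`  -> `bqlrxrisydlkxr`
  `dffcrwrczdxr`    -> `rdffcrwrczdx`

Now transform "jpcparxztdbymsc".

cjpcparxztdbyms

In each case the input is transformed by: move the last character to the front.
Doing the same to "jpcparxztdbymsc": "cjpcparxztdbyms".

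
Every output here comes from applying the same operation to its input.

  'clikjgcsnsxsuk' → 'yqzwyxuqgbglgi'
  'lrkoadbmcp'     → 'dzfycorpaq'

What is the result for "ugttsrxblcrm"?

aiuhhgflpzqf

What's happening: shift every letter 12 places backward in the alphabet (wrapping around), then move the last character to the front.
On "ugttsrxblcrm" that produces "aiuhhgflpzqf".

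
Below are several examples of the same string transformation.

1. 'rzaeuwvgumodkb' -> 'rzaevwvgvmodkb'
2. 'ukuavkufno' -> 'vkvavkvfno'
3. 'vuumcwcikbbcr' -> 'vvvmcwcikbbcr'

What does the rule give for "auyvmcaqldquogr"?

avyvmcaqldqvogr

The pattern: replace every "u" with "v".
"auyvmcaqldquogr" → "avyvmcaqldqvogr".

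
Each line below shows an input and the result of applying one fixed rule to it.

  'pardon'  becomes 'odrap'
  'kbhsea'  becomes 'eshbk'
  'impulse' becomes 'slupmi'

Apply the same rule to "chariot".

Each output is the input with this applied: reverse the string, then delete the first character.
"chariot" → "toirahc" → "oirahc".
(Check on "impulse": → "eslupmi" → "slupmi" ✓)

oirahc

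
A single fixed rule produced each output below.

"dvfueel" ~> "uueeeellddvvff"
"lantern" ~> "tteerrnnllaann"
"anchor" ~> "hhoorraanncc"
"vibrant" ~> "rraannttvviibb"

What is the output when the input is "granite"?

nniitteeggrraa

The transformation: move the first 3 characters to the end (rotate left by 3), then double every character.
Starting from "granite": after the first operation, "nitegra"; after the second, "nniitteeggrraa".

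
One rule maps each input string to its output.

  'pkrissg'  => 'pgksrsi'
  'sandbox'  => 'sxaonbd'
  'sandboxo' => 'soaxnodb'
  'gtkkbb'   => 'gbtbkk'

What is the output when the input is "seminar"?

sreamni

The pattern: take characters alternately from the front and the back (1st, last, 2nd, 2nd-last, ...).
On "seminar" that produces "sreamni".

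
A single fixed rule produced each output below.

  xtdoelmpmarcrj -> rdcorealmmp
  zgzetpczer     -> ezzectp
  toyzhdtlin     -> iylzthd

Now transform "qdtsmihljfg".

The transformation: take characters alternately from the front and the back (1st, last, 2nd, 2nd-last, ...), then delete the first 3 characters.
Applying both steps to "qdtsmihljfg": "qgdftjslmhi", then "ftjslmhi".

ftjslmhi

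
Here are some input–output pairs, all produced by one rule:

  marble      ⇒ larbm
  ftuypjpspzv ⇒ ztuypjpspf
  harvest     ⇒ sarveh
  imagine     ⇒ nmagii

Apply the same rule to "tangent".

nanget

In each case the input is transformed by: delete the last character, then swap the first and last characters.
"tangent" → "tangen" → "nanget".
(Check on "harvest": → "harves" → "sarveh" ✓)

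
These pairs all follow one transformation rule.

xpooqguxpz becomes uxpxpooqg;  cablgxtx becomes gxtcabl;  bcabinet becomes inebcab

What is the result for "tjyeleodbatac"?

Rule — delete the last character, then move the last 3 characters to the front (rotate right by 3).
Applying both steps to "tjyeleodbatac": "tjyeleodbata", then "atatjyeleodb".

atatjyeleodb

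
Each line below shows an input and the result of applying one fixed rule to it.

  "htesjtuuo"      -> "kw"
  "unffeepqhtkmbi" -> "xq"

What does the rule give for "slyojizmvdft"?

The rule is to shift every letter 3 places forward in the alphabet (wrapping around), then keep only the first 2 characters.
Starting from "slyojizmvdft": after the first operation, "vobrmlcpygiw"; after the second, "vo".

vo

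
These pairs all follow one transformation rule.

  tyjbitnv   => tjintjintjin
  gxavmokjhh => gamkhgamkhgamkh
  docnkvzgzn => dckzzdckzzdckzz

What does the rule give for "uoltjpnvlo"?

uljnluljnluljnl

The transformation: keep every other character starting from the first (positions 1st, 3rd, 5th, ...), then write the whole string 3 times in a row.
Working it through for "uoltjpnvlo": intermediate "uljnl", final "uljnluljnluljnl".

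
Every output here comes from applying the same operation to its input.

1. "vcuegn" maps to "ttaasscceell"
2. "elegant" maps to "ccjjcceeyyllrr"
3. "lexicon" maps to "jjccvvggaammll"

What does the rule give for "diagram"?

bbggyyeeppyykk

What's happening: double every character, then shift every letter 2 places backward in the alphabet (wrapping around).
Doing the same to "diagram": "bbggyyeeppyykk".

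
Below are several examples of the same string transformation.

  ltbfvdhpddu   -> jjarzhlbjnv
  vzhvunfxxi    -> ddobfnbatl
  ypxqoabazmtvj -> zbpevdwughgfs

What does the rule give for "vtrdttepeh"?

In each case the input is transformed by: move the last 3 characters to the front (rotate right by 3), then shift every letter 6 places forward in the alphabet (wrapping around).
Applying both steps to "vtrdttepeh": "pehvtrdtte", then "vknbzxjzzk".

vknbzxjzzk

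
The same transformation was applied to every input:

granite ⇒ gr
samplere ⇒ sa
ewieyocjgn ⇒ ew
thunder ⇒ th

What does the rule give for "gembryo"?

ge

Rule — keep only the first 2 characters.
Applying that to "gembryo" gives "ge".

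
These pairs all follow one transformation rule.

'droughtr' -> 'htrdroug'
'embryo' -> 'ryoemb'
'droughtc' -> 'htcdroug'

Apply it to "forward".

What's happening: move the last 3 characters to the front (rotate right by 3).
Applying that to "forward" gives "ardforw".

ardforw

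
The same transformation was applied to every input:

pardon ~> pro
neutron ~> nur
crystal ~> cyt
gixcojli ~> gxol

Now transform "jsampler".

What's happening: swap each adjacent pair of characters (1↔2, 3↔4, ...), then keep every other character starting from the second (positions 2nd, 4th, 6th, ...).
Doing the same to "jsampler": "jape".
(Check on "crystal": → "rcsyatl" → "cyt" ✓)

jape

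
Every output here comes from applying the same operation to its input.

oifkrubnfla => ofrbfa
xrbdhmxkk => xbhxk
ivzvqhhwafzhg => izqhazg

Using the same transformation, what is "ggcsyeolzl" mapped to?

gcyoz

Rule — keep every other character starting from the first (positions 1st, 3rd, 5th, ...).
"ggcsyeolzl" → "gcyoz".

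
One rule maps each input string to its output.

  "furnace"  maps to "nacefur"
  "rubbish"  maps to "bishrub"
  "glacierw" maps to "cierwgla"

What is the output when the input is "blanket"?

nketbla

What's happening: move the first 3 characters to the end (rotate left by 3).
For "blanket" the result is "nketbla".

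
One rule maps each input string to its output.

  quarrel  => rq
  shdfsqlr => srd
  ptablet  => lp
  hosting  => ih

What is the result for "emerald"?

ae

Looking at the pairs, the operation is to move the first 3 characters to the end (rotate left by 3), then keep one character in every 3, starting at position 2 (positions 2nd, 5th, 8th, ...).
For "emerald", step one produces "raldeme"; step two turns that into "ae".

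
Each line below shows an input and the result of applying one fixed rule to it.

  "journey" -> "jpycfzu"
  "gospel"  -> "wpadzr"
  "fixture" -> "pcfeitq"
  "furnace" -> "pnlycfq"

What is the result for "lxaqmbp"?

The transformation: reverse the string, then shift every letter 11 places forward in the alphabet (wrapping around).
Starting from "lxaqmbp": after the first operation, "pbmqaxl"; after the second, "amxbliw".

amxbliw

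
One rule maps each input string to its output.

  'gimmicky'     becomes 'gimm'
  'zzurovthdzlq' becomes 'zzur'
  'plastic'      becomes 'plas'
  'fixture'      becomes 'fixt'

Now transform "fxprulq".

What's happening: keep only the first 4 characters.
On "fxprulq" that produces "fxpr".

fxpr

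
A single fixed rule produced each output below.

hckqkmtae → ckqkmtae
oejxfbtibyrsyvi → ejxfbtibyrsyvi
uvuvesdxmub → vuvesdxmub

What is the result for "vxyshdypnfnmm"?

In each case the input is transformed by: delete the first character.
Applying that to "vxyshdypnfnmm" gives "xyshdypnfnmm".

xyshdypnfnmm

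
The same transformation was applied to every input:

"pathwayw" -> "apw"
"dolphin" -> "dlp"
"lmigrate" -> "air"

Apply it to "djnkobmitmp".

bjmp

Looking at the pairs, the operation is to sort the characters into alphabetical order, then keep one character in every 3, starting at position 1 (positions 1st, 4th, 7th, ...).
Working it through for "djnkobmitmp": intermediate "bdijkmmnopt", final "bjmp".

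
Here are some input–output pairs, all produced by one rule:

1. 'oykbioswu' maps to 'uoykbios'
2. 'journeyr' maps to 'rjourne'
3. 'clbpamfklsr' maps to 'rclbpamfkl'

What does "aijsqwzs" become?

Looking at the pairs, the operation is to move the last character to the front, then delete the last character.
Starting from "aijsqwzs": after the first operation, "saijsqwz"; after the second, "saijsqw".

saijsqw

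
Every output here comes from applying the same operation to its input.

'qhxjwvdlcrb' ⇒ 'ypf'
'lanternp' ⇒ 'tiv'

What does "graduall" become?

What's happening: shift every letter 8 places forward in the alphabet (wrapping around), then keep only the first 3 characters.
Working it through for "graduall": intermediate "ozilcitt", final "ozi".

ozi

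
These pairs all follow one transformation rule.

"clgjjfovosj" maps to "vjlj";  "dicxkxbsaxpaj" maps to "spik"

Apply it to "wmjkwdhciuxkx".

The pattern: keep one character in every 3, starting at position 2 (positions 2nd, 5th, 8th, ...), then move the last 2 characters to the front (rotate right by 2).
Applying both steps to "wmjkwdhciuxkx": "mwcx", then "cxmw".

cxmw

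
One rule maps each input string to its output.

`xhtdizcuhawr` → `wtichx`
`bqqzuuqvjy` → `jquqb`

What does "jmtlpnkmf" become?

Rule — keep every other character starting from the first (positions 1st, 3rd, 5th, ...), then swap the first and last characters.
"jmtlpnkmf" → "jtpkf" → "ftpkj".
(Check on "xhtdizcuhawr": → "xtichw" → "wtichx" ✓)

ftpkj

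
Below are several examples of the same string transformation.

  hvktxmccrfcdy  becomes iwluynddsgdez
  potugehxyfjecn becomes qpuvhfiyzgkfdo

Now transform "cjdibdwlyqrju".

The transformation: shift every letter 1 place forward in the alphabet (wrapping around).
Applying that to "cjdibdwlyqrju" gives "dkejcexmzrskv".

dkejcexmzrskv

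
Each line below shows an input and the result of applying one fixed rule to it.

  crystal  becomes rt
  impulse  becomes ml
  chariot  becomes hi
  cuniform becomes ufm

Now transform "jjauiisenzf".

jief

The transformation: keep one character in every 3, starting at position 2 (positions 2nd, 5th, 8th, ...).
On "jjauiisenzf" that produces "jief".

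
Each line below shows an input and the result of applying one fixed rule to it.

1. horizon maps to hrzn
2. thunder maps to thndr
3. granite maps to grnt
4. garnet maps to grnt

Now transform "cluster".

What's happening: remove every vowel.
"cluster" → "clstr".

clstr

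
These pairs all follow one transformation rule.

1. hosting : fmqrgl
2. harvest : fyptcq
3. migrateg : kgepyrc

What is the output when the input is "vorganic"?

Rule — delete the last character, then shift every letter 2 places backward in the alphabet (wrapping around).
Applying that to "vorganic" gives "tmpeylg".
(Check on "migrateg": → "migrate" → "kgepyrc" ✓)

tmpeylg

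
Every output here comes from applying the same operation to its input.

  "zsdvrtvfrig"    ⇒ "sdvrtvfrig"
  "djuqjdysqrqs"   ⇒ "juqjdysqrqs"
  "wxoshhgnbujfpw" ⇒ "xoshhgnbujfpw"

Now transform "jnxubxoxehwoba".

The transformation: delete the first character.
On "jnxubxoxehwoba" that produces "nxubxoxehwoba".

nxubxoxehwoba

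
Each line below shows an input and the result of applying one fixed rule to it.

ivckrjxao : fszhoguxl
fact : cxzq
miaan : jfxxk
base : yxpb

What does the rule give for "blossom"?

Rule — shift every letter 3 places backward in the alphabet (wrapping around).
So "blossom" becomes "yilpplj".

yilpplj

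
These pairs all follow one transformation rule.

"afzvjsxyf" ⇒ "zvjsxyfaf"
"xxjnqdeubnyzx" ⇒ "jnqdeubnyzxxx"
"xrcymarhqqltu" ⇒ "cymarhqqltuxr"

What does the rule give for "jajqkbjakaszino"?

jqkbjakaszinoja

The pattern: move the first 2 characters to the end (rotate left by 2).
"jajqkbjakaszino" → "jqkbjakaszinoja".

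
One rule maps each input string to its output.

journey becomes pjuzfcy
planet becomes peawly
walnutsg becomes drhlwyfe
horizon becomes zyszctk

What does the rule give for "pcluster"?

Looking at the pairs, the operation is to move the last 2 characters to the front (rotate right by 2), then shift every letter 11 places forward in the alphabet (wrapping around).
"pcluster" → "erpclust" → "pcanwfde".

pcanwfde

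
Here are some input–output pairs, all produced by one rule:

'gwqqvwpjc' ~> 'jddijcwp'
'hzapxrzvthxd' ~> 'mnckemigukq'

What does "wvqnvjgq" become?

idaiwtd

The rule is to delete the first character, then shift every letter 13 places forward in the alphabet (wrapping around) — i.e. ROT13.
Applying both steps to "wvqnvjgq": "vqnvjgq", then "idaiwtd".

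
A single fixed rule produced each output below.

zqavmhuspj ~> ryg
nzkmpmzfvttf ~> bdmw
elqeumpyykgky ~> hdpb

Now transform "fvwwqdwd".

nu

The rule is to shift every letter 9 places backward in the alphabet (wrapping around), then keep one character in every 3, starting at position 3 (positions 3rd, 6th, 9th, ...).
Working it through for "fvwwqdwd": intermediate "wmnnhunu", final "nu".
(Check on "elqeumpyykgky": → "vchvldgppbxbp" → "hdpb" ✓)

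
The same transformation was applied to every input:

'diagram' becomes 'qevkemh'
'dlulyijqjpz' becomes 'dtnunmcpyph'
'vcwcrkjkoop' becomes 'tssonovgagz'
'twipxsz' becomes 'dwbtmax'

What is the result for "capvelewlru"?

The transformation: reverse the string, then shift every letter 4 places forward in the alphabet (wrapping around).
Applying both steps to "capvelewlru": "urlwelevpac", then "yvpaipizteg".
(Check on "twipxsz": → "zsxpiwt" → "dwbtmax" ✓)

yvpaipizteg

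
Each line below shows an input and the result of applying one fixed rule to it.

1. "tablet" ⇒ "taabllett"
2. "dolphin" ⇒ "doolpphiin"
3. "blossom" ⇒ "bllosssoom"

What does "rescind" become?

Rule — repeat every character 3 times, then keep every other character starting from the second (positions 2nd, 4th, 6th, ...).
Applying both steps to "rescind": "rrreeesssccciiinnnddd", then "reesccinnd".

reesccinnd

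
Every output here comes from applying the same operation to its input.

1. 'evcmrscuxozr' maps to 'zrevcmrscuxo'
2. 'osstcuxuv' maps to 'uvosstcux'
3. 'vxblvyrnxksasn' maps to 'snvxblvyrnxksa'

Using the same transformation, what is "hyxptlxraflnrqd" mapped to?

qdhyxptlxraflnr

What's happening: move the last 2 characters to the front (rotate right by 2).
"hyxptlxraflnrqd" → "qdhyxptlxraflnr".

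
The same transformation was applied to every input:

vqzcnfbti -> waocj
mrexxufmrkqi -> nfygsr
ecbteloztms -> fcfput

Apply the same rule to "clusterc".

What's happening: keep every other character starting from the first (positions 1st, 3rd, 5th, ...), then shift every letter 1 place forward in the alphabet (wrapping around).
On "clusterc" that produces "dvus".
(Check on "mrexxufmrkqi": → "mexfrq" → "nfygsr" ✓)

dvus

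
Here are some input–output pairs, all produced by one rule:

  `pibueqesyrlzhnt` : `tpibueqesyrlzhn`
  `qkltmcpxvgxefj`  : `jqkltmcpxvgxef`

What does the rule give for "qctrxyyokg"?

The transformation: move the last character to the front.
Applying that to "qctrxyyokg" gives "gqctrxyyok".

gqctrxyyok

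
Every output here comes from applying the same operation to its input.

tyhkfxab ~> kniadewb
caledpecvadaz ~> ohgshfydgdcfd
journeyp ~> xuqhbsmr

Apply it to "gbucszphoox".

The rule is to move the first 2 characters to the end (rotate left by 2), then shift every letter 3 places forward in the alphabet (wrapping around).
Applying both steps to "gbucszphoox": "ucszphooxgb", then "xfvcskrraje".

xfvcskrraje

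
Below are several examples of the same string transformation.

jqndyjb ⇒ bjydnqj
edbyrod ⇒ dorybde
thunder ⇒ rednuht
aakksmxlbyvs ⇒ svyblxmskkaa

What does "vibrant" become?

tnarbiv

What's happening: reverse the string.
"vibrant" → "tnarbiv".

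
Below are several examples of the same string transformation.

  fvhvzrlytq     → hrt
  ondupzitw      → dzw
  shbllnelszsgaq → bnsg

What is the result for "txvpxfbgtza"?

vft

Rule — keep one character in every 3, starting at position 3 (positions 3rd, 6th, 9th, ...).
"txvpxfbgtza" → "vft".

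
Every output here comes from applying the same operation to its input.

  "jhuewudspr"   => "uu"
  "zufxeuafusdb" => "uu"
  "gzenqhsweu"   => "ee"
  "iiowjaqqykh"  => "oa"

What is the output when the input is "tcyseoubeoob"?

The pattern: keep one character in every 3, starting at position 3 (positions 3rd, 6th, 9th, ...), then keep only the vowels.
For "tcyseoubeoob", step one produces "yoeb"; step two turns that into "oe".

oe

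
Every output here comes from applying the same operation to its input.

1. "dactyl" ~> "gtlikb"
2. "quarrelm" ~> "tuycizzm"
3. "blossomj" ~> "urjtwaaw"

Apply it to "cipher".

mzkqxp

The pattern: shift every letter 8 places forward in the alphabet (wrapping around), then move the last 2 characters to the front (rotate right by 2).
"cipher" → "kqxpmz" → "mzkqxp".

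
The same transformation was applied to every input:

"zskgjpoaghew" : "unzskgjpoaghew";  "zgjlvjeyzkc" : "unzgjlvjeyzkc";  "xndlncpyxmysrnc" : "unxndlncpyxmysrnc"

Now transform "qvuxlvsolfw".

Looking at the pairs, the operation is to prepend "un".
For "qvuxlvsolfw" the result is "unqvuxlvsolfw".

unqvuxlvsolfw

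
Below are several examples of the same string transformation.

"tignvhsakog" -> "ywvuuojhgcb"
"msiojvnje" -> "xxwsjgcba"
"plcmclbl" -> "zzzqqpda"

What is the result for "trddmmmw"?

rrkhfaaa

The rule is to shift every letter 12 places backward in the alphabet (wrapping around), then sort the characters into reverse alphabetical order.
Starting from "trddmmmw": after the first operation, "hfrraaak"; after the second, "rrkhfaaa".
(Check on "plcmclbl": → "dzqaqzpz" → "zzzqqpda" ✓)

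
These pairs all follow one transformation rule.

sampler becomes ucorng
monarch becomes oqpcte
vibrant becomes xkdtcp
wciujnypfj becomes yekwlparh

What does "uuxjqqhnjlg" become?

Each output is the input with this applied: shift every letter 2 places forward in the alphabet (wrapping around), then delete the last character.
For "uuxjqqhnjlg", step one produces "wwzlssjplni"; step two turns that into "wwzlssjpln".

wwzlssjpln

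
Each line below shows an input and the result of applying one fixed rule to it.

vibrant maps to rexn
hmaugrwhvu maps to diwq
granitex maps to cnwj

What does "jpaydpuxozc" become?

The rule is to shift every letter 4 places backward in the alphabet (wrapping around), then keep only the first 4 characters.
Applying both steps to "jpaydpuxozc": "flwuzlqtkvy", then "flwu".

flwu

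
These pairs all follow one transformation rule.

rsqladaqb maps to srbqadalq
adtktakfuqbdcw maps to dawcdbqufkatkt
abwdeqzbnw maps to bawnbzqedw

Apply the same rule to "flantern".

lfnretna

The pattern: move the first 2 characters to the end (rotate left by 2), then reverse the string.
So "flantern" becomes "lfnretna".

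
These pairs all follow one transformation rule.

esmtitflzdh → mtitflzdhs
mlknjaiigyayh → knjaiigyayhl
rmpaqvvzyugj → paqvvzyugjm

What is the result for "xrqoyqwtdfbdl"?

In each case the input is transformed by: delete the first character, then move the first character to the end.
On "xrqoyqwtdfbdl" that produces "qoyqwtdfbdlr".

qoyqwtdfbdlr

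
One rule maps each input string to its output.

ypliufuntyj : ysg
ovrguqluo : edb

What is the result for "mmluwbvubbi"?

What's happening: keep one character in every 3, starting at position 3 (positions 3rd, 6th, 9th, ...), then shift every letter 13 places forward in the alphabet (wrapping around) — i.e. ROT13.
Applying both steps to "mmluwbvubbi": "lbb", then "yoo".

yoo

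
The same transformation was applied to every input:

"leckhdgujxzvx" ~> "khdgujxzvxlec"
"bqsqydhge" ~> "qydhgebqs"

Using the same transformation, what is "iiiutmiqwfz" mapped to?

The pattern: move the first 3 characters to the end (rotate left by 3).
Applying that to "iiiutmiqwfz" gives "utmiqwfziii".

utmiqwfziii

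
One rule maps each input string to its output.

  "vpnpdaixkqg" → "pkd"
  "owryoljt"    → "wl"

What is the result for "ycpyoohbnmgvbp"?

In each case the input is transformed by: take characters alternately from the front and the back (1st, last, 2nd, 2nd-last, ...), then keep one character in every 3, starting at position 3 (positions 3rd, 6th, 9th, ...).
Applying both steps to "ycpyoohbnmgvbp": "ypcbpvygomonhb", then "cvon".
(Check on "vpnpdaixkqg": → "vgpqnkpxdia" → "pkd" ✓)

cvon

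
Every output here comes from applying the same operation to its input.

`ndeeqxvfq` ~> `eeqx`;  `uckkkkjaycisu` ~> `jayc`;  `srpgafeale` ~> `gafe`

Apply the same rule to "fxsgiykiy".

sgiy

Rule — delete the last 3 characters, then keep only the last 4 characters.
On "fxsgiykiy": the first step gives "fxsgiy", and the second then gives "sgiy".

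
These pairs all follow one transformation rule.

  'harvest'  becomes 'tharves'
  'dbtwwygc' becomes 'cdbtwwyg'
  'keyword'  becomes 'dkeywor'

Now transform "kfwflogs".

What's happening: move the last character to the front.
"kfwflogs" → "skfwflog".

skfwflog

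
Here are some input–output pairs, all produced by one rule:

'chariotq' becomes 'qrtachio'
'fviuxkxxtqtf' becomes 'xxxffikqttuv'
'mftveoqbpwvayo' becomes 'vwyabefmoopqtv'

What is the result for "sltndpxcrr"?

stxcdlnprr

The transformation: sort the characters into alphabetical order, then move the last 3 characters to the front (rotate right by 3).
"sltndpxcrr" → "stxcdlnprr".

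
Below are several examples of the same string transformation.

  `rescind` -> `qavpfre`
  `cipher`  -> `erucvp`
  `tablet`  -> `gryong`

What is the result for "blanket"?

Rule — reverse the string, then shift every letter 13 places forward in the alphabet (wrapping around) — i.e. ROT13.
Applying both steps to "blanket": "teknalb", then "grxanyo".

grxanyo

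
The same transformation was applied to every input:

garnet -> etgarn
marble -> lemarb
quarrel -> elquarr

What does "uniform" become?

The pattern: move the last 2 characters to the front (rotate right by 2).
Doing the same to "uniform": "rmunifo".

rmunifo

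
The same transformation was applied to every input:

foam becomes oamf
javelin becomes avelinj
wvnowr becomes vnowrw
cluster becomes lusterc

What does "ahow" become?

The transformation: move the first character to the end.
For "ahow" the result is "howa".

howa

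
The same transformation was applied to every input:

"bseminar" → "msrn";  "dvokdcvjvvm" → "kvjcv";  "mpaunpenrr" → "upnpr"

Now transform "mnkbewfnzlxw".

bnnwwl

The transformation: keep every other character starting from the second (positions 2nd, 4th, 6th, ...), then swap each adjacent pair of characters (1↔2, 3↔4, ...).
Doing the same to "mnkbewfnzlxw": "bnnwwl".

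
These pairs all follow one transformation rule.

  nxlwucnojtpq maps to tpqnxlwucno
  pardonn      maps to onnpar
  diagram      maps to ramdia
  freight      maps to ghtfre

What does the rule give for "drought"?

ghtdro

Each output is the input with this applied: move the last 3 characters to the front (rotate right by 3), then delete the last character.
"drought" → "ghtdrou" → "ghtdro".
(Check on "freight": → "ghtfrei" → "ghtfre" ✓)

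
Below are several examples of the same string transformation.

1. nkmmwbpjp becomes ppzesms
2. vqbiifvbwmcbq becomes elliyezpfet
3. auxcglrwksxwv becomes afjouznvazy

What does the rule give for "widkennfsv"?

The transformation: shift every letter 3 places forward in the alphabet (wrapping around), then delete the first 2 characters.
Applying both steps to "widkennfsv": "zlgnhqqivy", then "gnhqqivy".

gnhqqivy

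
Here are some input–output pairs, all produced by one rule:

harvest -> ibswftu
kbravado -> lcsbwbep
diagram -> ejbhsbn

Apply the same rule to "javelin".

kbwfmjo

The pattern: shift every letter 1 place forward in the alphabet (wrapping around).
For "javelin" the result is "kbwfmjo".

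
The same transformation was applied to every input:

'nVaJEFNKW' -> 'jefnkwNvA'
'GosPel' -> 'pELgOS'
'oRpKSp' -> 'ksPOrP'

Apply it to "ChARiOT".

rIotcHa

What's happening: flip the case of every letter, then move the first 3 characters to the end (rotate left by 3).
So "ChARiOT" becomes "rIotcHa".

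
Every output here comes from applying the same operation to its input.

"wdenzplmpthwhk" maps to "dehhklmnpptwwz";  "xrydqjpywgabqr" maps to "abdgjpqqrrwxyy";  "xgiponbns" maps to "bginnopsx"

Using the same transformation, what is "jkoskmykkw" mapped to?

Each output is the input with this applied: sort the characters into alphabetical order.
"jkoskmykkw" → "jkkkkmoswy".

jkkkkmoswy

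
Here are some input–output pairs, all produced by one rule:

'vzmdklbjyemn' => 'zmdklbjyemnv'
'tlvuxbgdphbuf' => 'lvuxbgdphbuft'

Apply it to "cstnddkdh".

stnddkdhc

What's happening: move the first character to the end.
On "cstnddkdh" that produces "stnddkdhc".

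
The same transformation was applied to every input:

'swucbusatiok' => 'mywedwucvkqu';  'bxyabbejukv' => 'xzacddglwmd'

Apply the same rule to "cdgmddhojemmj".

Looking at the pairs, the operation is to swap the first and last characters, then shift every letter 2 places forward in the alphabet (wrapping around).
For "cdgmddhojemmj", step one produces "jdgmddhojemmc"; step two turns that into "lfioffjqlgooe".

lfioffjqlgooe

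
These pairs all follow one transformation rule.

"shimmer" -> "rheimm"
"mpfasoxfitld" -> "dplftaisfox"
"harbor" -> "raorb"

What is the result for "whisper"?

In each case the input is transformed by: take characters alternately from the front and the back (1st, last, 2nd, 2nd-last, ...), then delete the first character.
Starting from "whisper": after the first operation, "wrheips"; after the second, "rheips".

rheips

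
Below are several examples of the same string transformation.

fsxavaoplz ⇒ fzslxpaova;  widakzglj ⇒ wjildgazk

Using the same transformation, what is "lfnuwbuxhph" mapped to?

Rule — take characters alternately from the front and the back (1st, last, 2nd, 2nd-last, ...).
Applying that to "lfnuwbuxhph" gives "lhfpnhuxwub".

lhfpnhuxwub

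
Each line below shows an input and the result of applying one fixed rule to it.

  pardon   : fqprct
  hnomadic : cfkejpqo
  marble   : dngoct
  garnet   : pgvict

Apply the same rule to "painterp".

vgtrrckp

The rule is to shift every letter 2 places forward in the alphabet (wrapping around), then swap the front and back halves of the string.
For "painterp", step one produces "rckpvgtr"; step two turns that into "vgtrrckp".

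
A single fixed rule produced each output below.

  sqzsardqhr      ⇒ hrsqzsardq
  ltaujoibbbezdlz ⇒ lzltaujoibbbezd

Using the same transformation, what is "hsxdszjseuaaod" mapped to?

odhsxdszjseuaa

The pattern: move the last 2 characters to the front (rotate right by 2).
Applying that to "hsxdszjseuaaod" gives "odhsxdszjseuaa".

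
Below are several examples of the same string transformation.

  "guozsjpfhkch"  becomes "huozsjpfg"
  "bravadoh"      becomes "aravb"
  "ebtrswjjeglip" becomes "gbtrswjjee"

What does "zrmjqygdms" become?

grmjqyz

Looking at the pairs, the operation is to delete the last 3 characters, then swap the first and last characters.
Starting from "zrmjqygdms": after the first operation, "zrmjqyg"; after the second, "grmjqyz".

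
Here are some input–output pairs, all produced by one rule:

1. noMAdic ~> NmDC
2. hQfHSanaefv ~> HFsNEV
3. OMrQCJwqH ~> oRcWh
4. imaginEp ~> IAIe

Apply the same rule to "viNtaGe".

VnAE

Looking at the pairs, the operation is to flip the case of every letter, then keep every other character starting from the first (positions 1st, 3rd, 5th, ...).
So "viNtaGe" becomes "VnAE".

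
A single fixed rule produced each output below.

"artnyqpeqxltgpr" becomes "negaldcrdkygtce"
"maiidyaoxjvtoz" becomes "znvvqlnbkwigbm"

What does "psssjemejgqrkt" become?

cfffwrzrwtdexg

The transformation: shift every letter 13 places forward in the alphabet (wrapping around) — i.e. ROT13.
Doing the same to "psssjemejgqrkt": "cfffwrzrwtdexg".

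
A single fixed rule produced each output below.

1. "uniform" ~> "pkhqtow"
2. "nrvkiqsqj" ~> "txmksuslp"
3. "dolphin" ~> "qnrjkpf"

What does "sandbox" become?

cpfdqzu

Each output is the input with this applied: move the first character to the end, then shift every letter 2 places forward in the alphabet (wrapping around).
Working it through for "sandbox": intermediate "andboxs", final "cpfdqzu".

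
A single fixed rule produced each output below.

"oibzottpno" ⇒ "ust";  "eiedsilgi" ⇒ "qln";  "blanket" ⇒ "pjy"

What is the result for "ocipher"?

Rule — shift every letter 5 places forward in the alphabet (wrapping around), then keep only the last 3 characters.
Starting from "ocipher": after the first operation, "thnumjw"; after the second, "mjw".

mjw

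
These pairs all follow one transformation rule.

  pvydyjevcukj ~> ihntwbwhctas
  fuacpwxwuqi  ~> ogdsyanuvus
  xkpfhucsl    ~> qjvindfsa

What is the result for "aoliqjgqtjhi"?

Rule — shift every letter 2 places backward in the alphabet (wrapping around), then move the last 2 characters to the front (rotate right by 2).
Applying that to "aoliqjgqtjhi" gives "fgymjgoheorh".

fgymjgoheorh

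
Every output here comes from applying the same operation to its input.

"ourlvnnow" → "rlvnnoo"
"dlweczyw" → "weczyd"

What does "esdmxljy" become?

The rule is to swap the first and last characters, then delete the first 2 characters.
"esdmxljy" → "ysdmxlje" → "dmxlje".
(Check on "dlweczyw": → "wlweczyd" → "weczyd" ✓)

dmxlje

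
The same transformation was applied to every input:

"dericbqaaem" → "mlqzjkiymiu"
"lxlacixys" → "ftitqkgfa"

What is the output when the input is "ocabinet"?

Each output is the input with this applied: swap each adjacent pair of characters (1↔2, 3↔4, ...), then shift every letter 8 places forward in the alphabet (wrapping around).
Working it through for "ocabinet": intermediate "cobanite", final "kwjivqbm".
(Check on "dericbqaaem": → "edirbcaqeam" → "mlqzjkiymiu" ✓)

kwjivqbm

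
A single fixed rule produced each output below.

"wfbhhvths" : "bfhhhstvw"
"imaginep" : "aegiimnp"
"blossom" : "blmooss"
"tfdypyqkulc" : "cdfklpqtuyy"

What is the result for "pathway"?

aahptwy

In each case the input is transformed by: sort the characters into alphabetical order.
So "pathway" becomes "aahptwy".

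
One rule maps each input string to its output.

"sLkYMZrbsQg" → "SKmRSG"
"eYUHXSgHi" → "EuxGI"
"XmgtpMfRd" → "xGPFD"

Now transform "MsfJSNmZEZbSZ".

Looking at the pairs, the operation is to keep every other character starting from the first (positions 1st, 3rd, 5th, ...), then flip the case of every letter.
Working it through for "MsfJSNmZEZbSZ": intermediate "MfSmEbZ", final "mFsMeBz".

mFsMeBz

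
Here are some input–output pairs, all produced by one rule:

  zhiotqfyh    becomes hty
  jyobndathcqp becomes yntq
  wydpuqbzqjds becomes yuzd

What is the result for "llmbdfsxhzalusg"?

In each case the input is transformed by: keep one character in every 3, starting at position 2 (positions 2nd, 5th, 8th, ...).
"llmbdfsxhzalusg" → "ldxas".

ldxas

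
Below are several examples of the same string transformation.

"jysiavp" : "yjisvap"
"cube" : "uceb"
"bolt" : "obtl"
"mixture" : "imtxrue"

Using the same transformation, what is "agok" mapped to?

gako

The pattern: swap each adjacent pair of characters (1↔2, 3↔4, ...).
Applying that to "agok" gives "gako".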